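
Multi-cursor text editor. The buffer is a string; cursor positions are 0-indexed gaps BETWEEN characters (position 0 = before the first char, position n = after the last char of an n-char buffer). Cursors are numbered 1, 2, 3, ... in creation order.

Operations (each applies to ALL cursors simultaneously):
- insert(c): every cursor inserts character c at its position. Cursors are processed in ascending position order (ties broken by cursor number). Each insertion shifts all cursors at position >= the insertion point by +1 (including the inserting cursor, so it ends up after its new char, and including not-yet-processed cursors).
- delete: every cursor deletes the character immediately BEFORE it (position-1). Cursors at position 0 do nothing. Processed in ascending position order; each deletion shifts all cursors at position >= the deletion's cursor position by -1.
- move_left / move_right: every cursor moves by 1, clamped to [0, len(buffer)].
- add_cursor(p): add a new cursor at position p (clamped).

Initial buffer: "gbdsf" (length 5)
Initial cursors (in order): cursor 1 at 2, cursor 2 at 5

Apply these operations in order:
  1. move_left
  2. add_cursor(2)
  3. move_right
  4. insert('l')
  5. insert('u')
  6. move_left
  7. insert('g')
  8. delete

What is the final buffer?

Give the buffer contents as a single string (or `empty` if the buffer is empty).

Answer: gbludlusflu

Derivation:
After op 1 (move_left): buffer="gbdsf" (len 5), cursors c1@1 c2@4, authorship .....
After op 2 (add_cursor(2)): buffer="gbdsf" (len 5), cursors c1@1 c3@2 c2@4, authorship .....
After op 3 (move_right): buffer="gbdsf" (len 5), cursors c1@2 c3@3 c2@5, authorship .....
After op 4 (insert('l')): buffer="gbldlsfl" (len 8), cursors c1@3 c3@5 c2@8, authorship ..1.3..2
After op 5 (insert('u')): buffer="gbludlusflu" (len 11), cursors c1@4 c3@7 c2@11, authorship ..11.33..22
After op 6 (move_left): buffer="gbludlusflu" (len 11), cursors c1@3 c3@6 c2@10, authorship ..11.33..22
After op 7 (insert('g')): buffer="gblgudlgusflgu" (len 14), cursors c1@4 c3@8 c2@13, authorship ..111.333..222
After op 8 (delete): buffer="gbludlusflu" (len 11), cursors c1@3 c3@6 c2@10, authorship ..11.33..22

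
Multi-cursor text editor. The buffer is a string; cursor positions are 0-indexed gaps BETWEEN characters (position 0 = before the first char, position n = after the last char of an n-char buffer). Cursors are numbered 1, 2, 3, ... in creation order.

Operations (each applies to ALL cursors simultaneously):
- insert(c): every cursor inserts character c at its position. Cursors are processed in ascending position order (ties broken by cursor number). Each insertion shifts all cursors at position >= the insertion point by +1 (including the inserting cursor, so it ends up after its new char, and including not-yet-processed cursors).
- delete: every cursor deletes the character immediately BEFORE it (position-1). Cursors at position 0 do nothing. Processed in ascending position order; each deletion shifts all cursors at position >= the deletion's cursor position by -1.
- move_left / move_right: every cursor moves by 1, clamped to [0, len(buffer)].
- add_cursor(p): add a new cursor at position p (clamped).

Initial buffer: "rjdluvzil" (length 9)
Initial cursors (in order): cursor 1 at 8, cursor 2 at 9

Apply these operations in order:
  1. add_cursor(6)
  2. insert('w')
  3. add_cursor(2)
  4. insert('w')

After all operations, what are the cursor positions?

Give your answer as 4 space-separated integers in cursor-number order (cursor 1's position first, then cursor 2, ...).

After op 1 (add_cursor(6)): buffer="rjdluvzil" (len 9), cursors c3@6 c1@8 c2@9, authorship .........
After op 2 (insert('w')): buffer="rjdluvwziwlw" (len 12), cursors c3@7 c1@10 c2@12, authorship ......3..1.2
After op 3 (add_cursor(2)): buffer="rjdluvwziwlw" (len 12), cursors c4@2 c3@7 c1@10 c2@12, authorship ......3..1.2
After op 4 (insert('w')): buffer="rjwdluvwwziwwlww" (len 16), cursors c4@3 c3@9 c1@13 c2@16, authorship ..4....33..11.22

Answer: 13 16 9 3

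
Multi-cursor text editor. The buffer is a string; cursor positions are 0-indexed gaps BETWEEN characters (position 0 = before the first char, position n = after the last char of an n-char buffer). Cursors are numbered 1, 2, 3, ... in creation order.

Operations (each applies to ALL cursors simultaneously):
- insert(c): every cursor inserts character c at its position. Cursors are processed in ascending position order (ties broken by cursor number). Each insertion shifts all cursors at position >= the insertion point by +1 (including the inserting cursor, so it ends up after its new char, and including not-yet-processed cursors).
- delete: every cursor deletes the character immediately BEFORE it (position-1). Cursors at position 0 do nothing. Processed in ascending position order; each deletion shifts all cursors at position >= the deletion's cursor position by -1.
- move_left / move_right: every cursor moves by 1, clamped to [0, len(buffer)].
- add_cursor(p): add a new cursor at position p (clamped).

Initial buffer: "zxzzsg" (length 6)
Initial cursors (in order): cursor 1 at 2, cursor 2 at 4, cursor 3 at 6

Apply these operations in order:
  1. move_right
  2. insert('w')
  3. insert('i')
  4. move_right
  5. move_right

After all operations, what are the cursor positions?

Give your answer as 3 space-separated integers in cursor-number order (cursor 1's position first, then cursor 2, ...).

Answer: 7 11 12

Derivation:
After op 1 (move_right): buffer="zxzzsg" (len 6), cursors c1@3 c2@5 c3@6, authorship ......
After op 2 (insert('w')): buffer="zxzwzswgw" (len 9), cursors c1@4 c2@7 c3@9, authorship ...1..2.3
After op 3 (insert('i')): buffer="zxzwizswigwi" (len 12), cursors c1@5 c2@9 c3@12, authorship ...11..22.33
After op 4 (move_right): buffer="zxzwizswigwi" (len 12), cursors c1@6 c2@10 c3@12, authorship ...11..22.33
After op 5 (move_right): buffer="zxzwizswigwi" (len 12), cursors c1@7 c2@11 c3@12, authorship ...11..22.33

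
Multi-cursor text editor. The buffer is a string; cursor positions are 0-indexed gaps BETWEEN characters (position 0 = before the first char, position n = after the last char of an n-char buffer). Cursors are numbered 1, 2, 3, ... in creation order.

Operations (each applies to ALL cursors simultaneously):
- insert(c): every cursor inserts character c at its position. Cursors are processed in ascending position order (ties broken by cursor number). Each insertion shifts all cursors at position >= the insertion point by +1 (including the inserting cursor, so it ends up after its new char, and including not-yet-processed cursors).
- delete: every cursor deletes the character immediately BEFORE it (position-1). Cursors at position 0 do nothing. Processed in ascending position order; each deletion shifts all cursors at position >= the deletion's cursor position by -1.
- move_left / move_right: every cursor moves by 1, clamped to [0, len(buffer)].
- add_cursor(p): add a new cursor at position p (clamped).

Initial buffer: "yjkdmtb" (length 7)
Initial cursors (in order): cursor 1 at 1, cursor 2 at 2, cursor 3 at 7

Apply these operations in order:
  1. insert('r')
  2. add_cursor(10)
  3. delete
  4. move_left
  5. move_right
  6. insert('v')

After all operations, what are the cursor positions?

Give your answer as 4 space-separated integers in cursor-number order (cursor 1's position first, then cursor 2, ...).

After op 1 (insert('r')): buffer="yrjrkdmtbr" (len 10), cursors c1@2 c2@4 c3@10, authorship .1.2.....3
After op 2 (add_cursor(10)): buffer="yrjrkdmtbr" (len 10), cursors c1@2 c2@4 c3@10 c4@10, authorship .1.2.....3
After op 3 (delete): buffer="yjkdmt" (len 6), cursors c1@1 c2@2 c3@6 c4@6, authorship ......
After op 4 (move_left): buffer="yjkdmt" (len 6), cursors c1@0 c2@1 c3@5 c4@5, authorship ......
After op 5 (move_right): buffer="yjkdmt" (len 6), cursors c1@1 c2@2 c3@6 c4@6, authorship ......
After op 6 (insert('v')): buffer="yvjvkdmtvv" (len 10), cursors c1@2 c2@4 c3@10 c4@10, authorship .1.2....34

Answer: 2 4 10 10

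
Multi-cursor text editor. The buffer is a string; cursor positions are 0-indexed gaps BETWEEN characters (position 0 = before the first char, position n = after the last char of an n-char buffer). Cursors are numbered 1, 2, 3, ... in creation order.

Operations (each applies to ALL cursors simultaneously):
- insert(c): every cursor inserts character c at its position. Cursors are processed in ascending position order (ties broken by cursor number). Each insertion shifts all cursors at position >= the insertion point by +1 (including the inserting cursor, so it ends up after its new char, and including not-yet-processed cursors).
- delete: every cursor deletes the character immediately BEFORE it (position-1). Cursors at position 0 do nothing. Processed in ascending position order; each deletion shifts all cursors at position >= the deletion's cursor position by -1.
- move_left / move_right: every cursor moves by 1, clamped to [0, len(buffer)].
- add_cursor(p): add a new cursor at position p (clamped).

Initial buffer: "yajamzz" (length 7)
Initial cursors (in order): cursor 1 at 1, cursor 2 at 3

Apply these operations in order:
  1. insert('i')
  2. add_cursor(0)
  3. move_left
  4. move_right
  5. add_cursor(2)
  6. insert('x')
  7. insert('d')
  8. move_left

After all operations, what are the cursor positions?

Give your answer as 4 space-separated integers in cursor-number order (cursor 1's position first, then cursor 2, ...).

After op 1 (insert('i')): buffer="yiajiamzz" (len 9), cursors c1@2 c2@5, authorship .1..2....
After op 2 (add_cursor(0)): buffer="yiajiamzz" (len 9), cursors c3@0 c1@2 c2@5, authorship .1..2....
After op 3 (move_left): buffer="yiajiamzz" (len 9), cursors c3@0 c1@1 c2@4, authorship .1..2....
After op 4 (move_right): buffer="yiajiamzz" (len 9), cursors c3@1 c1@2 c2@5, authorship .1..2....
After op 5 (add_cursor(2)): buffer="yiajiamzz" (len 9), cursors c3@1 c1@2 c4@2 c2@5, authorship .1..2....
After op 6 (insert('x')): buffer="yxixxajixamzz" (len 13), cursors c3@2 c1@5 c4@5 c2@9, authorship .3114..22....
After op 7 (insert('d')): buffer="yxdixxddajixdamzz" (len 17), cursors c3@3 c1@8 c4@8 c2@13, authorship .3311414..222....
After op 8 (move_left): buffer="yxdixxddajixdamzz" (len 17), cursors c3@2 c1@7 c4@7 c2@12, authorship .3311414..222....

Answer: 7 12 2 7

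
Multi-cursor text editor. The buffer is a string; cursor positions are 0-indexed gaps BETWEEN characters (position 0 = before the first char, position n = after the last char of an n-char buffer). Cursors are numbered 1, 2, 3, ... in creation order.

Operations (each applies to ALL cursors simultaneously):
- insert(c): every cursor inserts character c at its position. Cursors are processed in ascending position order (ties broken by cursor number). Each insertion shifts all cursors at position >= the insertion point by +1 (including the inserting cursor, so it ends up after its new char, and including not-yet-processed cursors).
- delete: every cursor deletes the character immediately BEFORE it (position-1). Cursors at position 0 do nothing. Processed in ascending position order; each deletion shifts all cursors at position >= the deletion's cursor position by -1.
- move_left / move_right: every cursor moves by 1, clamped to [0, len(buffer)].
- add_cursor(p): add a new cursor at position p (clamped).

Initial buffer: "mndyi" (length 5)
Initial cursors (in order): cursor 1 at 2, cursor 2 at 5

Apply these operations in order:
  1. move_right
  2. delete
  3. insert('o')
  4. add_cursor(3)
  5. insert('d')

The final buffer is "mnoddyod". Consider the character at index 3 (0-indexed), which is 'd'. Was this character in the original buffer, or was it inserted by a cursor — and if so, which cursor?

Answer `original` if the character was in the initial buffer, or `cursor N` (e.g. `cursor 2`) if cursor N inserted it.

Answer: cursor 1

Derivation:
After op 1 (move_right): buffer="mndyi" (len 5), cursors c1@3 c2@5, authorship .....
After op 2 (delete): buffer="mny" (len 3), cursors c1@2 c2@3, authorship ...
After op 3 (insert('o')): buffer="mnoyo" (len 5), cursors c1@3 c2@5, authorship ..1.2
After op 4 (add_cursor(3)): buffer="mnoyo" (len 5), cursors c1@3 c3@3 c2@5, authorship ..1.2
After op 5 (insert('d')): buffer="mnoddyod" (len 8), cursors c1@5 c3@5 c2@8, authorship ..113.22
Authorship (.=original, N=cursor N): . . 1 1 3 . 2 2
Index 3: author = 1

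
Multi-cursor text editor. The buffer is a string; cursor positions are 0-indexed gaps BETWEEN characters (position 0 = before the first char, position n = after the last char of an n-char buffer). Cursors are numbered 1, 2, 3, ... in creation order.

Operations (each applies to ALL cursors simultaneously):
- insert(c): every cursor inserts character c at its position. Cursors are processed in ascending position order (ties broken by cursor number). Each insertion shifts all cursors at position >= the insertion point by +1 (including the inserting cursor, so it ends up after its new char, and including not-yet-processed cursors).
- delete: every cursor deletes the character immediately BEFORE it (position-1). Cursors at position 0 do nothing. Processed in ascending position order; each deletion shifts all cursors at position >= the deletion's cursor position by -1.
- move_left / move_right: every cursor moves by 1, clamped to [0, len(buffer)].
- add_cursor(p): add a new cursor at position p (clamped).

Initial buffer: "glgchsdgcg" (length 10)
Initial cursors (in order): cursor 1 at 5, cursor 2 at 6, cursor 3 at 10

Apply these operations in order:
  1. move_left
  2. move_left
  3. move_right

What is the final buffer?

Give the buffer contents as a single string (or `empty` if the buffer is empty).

Answer: glgchsdgcg

Derivation:
After op 1 (move_left): buffer="glgchsdgcg" (len 10), cursors c1@4 c2@5 c3@9, authorship ..........
After op 2 (move_left): buffer="glgchsdgcg" (len 10), cursors c1@3 c2@4 c3@8, authorship ..........
After op 3 (move_right): buffer="glgchsdgcg" (len 10), cursors c1@4 c2@5 c3@9, authorship ..........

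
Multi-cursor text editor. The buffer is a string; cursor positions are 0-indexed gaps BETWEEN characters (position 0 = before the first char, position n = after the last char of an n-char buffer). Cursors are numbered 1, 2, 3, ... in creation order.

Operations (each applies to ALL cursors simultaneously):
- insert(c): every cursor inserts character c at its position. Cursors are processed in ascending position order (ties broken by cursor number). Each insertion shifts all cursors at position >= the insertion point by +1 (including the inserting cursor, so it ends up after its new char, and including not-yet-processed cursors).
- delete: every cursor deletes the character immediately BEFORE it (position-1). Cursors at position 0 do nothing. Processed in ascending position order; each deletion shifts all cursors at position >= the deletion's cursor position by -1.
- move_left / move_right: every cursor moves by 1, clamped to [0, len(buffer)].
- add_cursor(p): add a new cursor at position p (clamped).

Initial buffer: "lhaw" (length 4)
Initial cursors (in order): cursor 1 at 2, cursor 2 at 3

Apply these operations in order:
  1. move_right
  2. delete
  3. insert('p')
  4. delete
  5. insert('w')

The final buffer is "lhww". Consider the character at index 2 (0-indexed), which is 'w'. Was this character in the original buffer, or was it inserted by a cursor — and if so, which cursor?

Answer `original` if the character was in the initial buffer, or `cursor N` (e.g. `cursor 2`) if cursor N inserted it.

After op 1 (move_right): buffer="lhaw" (len 4), cursors c1@3 c2@4, authorship ....
After op 2 (delete): buffer="lh" (len 2), cursors c1@2 c2@2, authorship ..
After op 3 (insert('p')): buffer="lhpp" (len 4), cursors c1@4 c2@4, authorship ..12
After op 4 (delete): buffer="lh" (len 2), cursors c1@2 c2@2, authorship ..
After op 5 (insert('w')): buffer="lhww" (len 4), cursors c1@4 c2@4, authorship ..12
Authorship (.=original, N=cursor N): . . 1 2
Index 2: author = 1

Answer: cursor 1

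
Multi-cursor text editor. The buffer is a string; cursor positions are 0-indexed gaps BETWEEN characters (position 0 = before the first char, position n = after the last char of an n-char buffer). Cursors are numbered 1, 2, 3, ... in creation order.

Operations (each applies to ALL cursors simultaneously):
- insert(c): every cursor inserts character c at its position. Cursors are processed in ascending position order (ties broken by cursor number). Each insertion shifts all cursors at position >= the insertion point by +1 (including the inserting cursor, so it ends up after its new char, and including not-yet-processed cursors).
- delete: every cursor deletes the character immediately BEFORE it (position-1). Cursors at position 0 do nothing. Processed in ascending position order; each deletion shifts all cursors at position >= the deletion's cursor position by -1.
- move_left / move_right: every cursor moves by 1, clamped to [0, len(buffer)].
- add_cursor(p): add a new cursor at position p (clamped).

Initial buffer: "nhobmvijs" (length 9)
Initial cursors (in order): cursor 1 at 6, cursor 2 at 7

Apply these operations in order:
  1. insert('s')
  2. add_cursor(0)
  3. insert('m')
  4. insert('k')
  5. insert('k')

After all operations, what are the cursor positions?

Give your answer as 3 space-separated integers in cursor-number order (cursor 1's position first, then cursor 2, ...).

After op 1 (insert('s')): buffer="nhobmvsisjs" (len 11), cursors c1@7 c2@9, authorship ......1.2..
After op 2 (add_cursor(0)): buffer="nhobmvsisjs" (len 11), cursors c3@0 c1@7 c2@9, authorship ......1.2..
After op 3 (insert('m')): buffer="mnhobmvsmismjs" (len 14), cursors c3@1 c1@9 c2@12, authorship 3......11.22..
After op 4 (insert('k')): buffer="mknhobmvsmkismkjs" (len 17), cursors c3@2 c1@11 c2@15, authorship 33......111.222..
After op 5 (insert('k')): buffer="mkknhobmvsmkkismkkjs" (len 20), cursors c3@3 c1@13 c2@18, authorship 333......1111.2222..

Answer: 13 18 3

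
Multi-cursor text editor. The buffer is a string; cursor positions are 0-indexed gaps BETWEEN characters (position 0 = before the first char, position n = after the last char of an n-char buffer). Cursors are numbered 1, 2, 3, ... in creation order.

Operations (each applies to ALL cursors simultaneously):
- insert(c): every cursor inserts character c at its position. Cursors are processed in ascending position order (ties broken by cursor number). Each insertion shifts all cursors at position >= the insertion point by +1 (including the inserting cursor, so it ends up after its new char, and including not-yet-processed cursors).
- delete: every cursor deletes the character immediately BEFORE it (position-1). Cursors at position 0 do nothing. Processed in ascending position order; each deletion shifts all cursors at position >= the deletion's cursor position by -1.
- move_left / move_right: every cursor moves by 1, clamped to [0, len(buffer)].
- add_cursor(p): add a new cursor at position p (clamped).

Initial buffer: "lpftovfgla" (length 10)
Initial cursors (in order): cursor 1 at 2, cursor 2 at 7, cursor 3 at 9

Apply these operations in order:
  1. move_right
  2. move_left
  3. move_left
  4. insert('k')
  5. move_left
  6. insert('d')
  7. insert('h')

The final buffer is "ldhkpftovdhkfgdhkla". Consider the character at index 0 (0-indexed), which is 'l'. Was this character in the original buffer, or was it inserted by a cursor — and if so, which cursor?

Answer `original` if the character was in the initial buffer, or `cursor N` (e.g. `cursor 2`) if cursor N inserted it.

After op 1 (move_right): buffer="lpftovfgla" (len 10), cursors c1@3 c2@8 c3@10, authorship ..........
After op 2 (move_left): buffer="lpftovfgla" (len 10), cursors c1@2 c2@7 c3@9, authorship ..........
After op 3 (move_left): buffer="lpftovfgla" (len 10), cursors c1@1 c2@6 c3@8, authorship ..........
After op 4 (insert('k')): buffer="lkpftovkfgkla" (len 13), cursors c1@2 c2@8 c3@11, authorship .1.....2..3..
After op 5 (move_left): buffer="lkpftovkfgkla" (len 13), cursors c1@1 c2@7 c3@10, authorship .1.....2..3..
After op 6 (insert('d')): buffer="ldkpftovdkfgdkla" (len 16), cursors c1@2 c2@9 c3@13, authorship .11.....22..33..
After op 7 (insert('h')): buffer="ldhkpftovdhkfgdhkla" (len 19), cursors c1@3 c2@11 c3@16, authorship .111.....222..333..
Authorship (.=original, N=cursor N): . 1 1 1 . . . . . 2 2 2 . . 3 3 3 . .
Index 0: author = original

Answer: original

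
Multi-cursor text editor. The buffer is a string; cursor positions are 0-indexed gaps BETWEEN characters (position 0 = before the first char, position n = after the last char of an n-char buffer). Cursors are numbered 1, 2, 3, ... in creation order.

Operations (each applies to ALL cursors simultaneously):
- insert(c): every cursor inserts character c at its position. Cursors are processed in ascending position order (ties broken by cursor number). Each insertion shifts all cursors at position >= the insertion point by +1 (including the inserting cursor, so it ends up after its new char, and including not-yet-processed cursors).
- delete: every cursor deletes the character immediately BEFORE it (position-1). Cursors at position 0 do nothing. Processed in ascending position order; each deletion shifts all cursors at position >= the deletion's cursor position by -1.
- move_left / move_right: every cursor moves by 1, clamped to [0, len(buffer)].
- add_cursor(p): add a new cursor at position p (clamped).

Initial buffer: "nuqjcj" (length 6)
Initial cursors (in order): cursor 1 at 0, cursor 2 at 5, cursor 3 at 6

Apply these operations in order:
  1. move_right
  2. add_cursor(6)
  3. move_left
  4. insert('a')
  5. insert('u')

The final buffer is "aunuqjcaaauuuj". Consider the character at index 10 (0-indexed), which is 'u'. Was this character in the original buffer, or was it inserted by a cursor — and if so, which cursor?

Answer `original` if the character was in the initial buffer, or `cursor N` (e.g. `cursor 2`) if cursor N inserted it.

After op 1 (move_right): buffer="nuqjcj" (len 6), cursors c1@1 c2@6 c3@6, authorship ......
After op 2 (add_cursor(6)): buffer="nuqjcj" (len 6), cursors c1@1 c2@6 c3@6 c4@6, authorship ......
After op 3 (move_left): buffer="nuqjcj" (len 6), cursors c1@0 c2@5 c3@5 c4@5, authorship ......
After op 4 (insert('a')): buffer="anuqjcaaaj" (len 10), cursors c1@1 c2@9 c3@9 c4@9, authorship 1.....234.
After op 5 (insert('u')): buffer="aunuqjcaaauuuj" (len 14), cursors c1@2 c2@13 c3@13 c4@13, authorship 11.....234234.
Authorship (.=original, N=cursor N): 1 1 . . . . . 2 3 4 2 3 4 .
Index 10: author = 2

Answer: cursor 2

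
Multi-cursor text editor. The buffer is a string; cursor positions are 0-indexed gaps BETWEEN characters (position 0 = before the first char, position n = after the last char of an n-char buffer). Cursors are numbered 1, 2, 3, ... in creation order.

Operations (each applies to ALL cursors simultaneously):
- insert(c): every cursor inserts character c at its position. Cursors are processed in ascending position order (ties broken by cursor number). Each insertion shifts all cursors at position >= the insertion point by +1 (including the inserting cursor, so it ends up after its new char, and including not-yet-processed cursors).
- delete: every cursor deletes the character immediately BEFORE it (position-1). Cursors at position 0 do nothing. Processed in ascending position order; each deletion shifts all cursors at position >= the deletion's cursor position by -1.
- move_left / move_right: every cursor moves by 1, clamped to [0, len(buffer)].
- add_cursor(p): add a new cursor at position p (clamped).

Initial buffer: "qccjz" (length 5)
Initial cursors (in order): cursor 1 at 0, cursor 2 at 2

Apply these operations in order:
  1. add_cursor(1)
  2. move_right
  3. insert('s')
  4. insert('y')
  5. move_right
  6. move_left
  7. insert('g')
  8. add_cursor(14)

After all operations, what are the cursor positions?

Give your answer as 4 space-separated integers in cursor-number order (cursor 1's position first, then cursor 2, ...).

Answer: 4 12 8 14

Derivation:
After op 1 (add_cursor(1)): buffer="qccjz" (len 5), cursors c1@0 c3@1 c2@2, authorship .....
After op 2 (move_right): buffer="qccjz" (len 5), cursors c1@1 c3@2 c2@3, authorship .....
After op 3 (insert('s')): buffer="qscscsjz" (len 8), cursors c1@2 c3@4 c2@6, authorship .1.3.2..
After op 4 (insert('y')): buffer="qsycsycsyjz" (len 11), cursors c1@3 c3@6 c2@9, authorship .11.33.22..
After op 5 (move_right): buffer="qsycsycsyjz" (len 11), cursors c1@4 c3@7 c2@10, authorship .11.33.22..
After op 6 (move_left): buffer="qsycsycsyjz" (len 11), cursors c1@3 c3@6 c2@9, authorship .11.33.22..
After op 7 (insert('g')): buffer="qsygcsygcsygjz" (len 14), cursors c1@4 c3@8 c2@12, authorship .111.333.222..
After op 8 (add_cursor(14)): buffer="qsygcsygcsygjz" (len 14), cursors c1@4 c3@8 c2@12 c4@14, authorship .111.333.222..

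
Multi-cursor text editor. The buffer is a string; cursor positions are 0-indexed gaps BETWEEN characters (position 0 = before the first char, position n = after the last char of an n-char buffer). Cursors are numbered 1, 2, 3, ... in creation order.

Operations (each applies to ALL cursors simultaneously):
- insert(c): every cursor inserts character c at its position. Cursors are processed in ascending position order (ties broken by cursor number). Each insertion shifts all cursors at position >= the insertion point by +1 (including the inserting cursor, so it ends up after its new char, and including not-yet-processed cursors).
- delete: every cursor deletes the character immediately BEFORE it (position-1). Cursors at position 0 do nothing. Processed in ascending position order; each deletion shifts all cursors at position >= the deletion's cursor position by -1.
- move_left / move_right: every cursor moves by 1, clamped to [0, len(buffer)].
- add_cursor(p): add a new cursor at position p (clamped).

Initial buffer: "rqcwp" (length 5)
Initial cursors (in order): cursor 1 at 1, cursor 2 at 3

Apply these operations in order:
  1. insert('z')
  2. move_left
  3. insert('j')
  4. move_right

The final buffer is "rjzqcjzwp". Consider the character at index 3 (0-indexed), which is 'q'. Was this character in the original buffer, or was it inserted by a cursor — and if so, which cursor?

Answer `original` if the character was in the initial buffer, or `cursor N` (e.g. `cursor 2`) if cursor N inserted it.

Answer: original

Derivation:
After op 1 (insert('z')): buffer="rzqczwp" (len 7), cursors c1@2 c2@5, authorship .1..2..
After op 2 (move_left): buffer="rzqczwp" (len 7), cursors c1@1 c2@4, authorship .1..2..
After op 3 (insert('j')): buffer="rjzqcjzwp" (len 9), cursors c1@2 c2@6, authorship .11..22..
After op 4 (move_right): buffer="rjzqcjzwp" (len 9), cursors c1@3 c2@7, authorship .11..22..
Authorship (.=original, N=cursor N): . 1 1 . . 2 2 . .
Index 3: author = original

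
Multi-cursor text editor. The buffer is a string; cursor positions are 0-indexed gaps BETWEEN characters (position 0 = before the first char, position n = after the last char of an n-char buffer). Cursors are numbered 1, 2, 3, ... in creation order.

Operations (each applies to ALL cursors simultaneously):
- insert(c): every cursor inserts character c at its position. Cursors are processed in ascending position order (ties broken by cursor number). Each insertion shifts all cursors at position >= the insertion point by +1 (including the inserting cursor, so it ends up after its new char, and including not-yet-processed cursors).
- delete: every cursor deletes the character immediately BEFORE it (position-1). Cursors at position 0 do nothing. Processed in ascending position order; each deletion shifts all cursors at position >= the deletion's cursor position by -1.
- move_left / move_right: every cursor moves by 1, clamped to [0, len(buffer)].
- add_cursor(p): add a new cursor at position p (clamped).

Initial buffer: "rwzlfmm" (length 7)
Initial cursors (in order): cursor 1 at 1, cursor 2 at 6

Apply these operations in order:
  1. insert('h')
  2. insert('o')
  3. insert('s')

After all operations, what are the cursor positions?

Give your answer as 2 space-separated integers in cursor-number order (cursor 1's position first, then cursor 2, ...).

After op 1 (insert('h')): buffer="rhwzlfmhm" (len 9), cursors c1@2 c2@8, authorship .1.....2.
After op 2 (insert('o')): buffer="rhowzlfmhom" (len 11), cursors c1@3 c2@10, authorship .11.....22.
After op 3 (insert('s')): buffer="rhoswzlfmhosm" (len 13), cursors c1@4 c2@12, authorship .111.....222.

Answer: 4 12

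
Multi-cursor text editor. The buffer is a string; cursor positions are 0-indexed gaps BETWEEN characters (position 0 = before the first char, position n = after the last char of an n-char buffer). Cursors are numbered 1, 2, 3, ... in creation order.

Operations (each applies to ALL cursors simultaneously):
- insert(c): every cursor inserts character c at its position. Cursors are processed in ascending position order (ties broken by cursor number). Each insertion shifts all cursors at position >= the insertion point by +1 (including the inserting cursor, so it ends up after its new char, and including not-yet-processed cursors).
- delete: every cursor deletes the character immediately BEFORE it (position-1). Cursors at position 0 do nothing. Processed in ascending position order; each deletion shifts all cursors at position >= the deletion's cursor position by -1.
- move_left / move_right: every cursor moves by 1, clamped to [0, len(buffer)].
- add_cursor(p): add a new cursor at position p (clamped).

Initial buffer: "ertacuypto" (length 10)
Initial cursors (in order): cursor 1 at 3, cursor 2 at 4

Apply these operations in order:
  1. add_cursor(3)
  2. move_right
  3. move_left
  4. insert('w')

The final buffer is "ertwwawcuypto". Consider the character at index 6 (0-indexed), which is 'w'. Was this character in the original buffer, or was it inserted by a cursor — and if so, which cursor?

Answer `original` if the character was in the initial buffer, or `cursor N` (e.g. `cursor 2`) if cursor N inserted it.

After op 1 (add_cursor(3)): buffer="ertacuypto" (len 10), cursors c1@3 c3@3 c2@4, authorship ..........
After op 2 (move_right): buffer="ertacuypto" (len 10), cursors c1@4 c3@4 c2@5, authorship ..........
After op 3 (move_left): buffer="ertacuypto" (len 10), cursors c1@3 c3@3 c2@4, authorship ..........
After op 4 (insert('w')): buffer="ertwwawcuypto" (len 13), cursors c1@5 c3@5 c2@7, authorship ...13.2......
Authorship (.=original, N=cursor N): . . . 1 3 . 2 . . . . . .
Index 6: author = 2

Answer: cursor 2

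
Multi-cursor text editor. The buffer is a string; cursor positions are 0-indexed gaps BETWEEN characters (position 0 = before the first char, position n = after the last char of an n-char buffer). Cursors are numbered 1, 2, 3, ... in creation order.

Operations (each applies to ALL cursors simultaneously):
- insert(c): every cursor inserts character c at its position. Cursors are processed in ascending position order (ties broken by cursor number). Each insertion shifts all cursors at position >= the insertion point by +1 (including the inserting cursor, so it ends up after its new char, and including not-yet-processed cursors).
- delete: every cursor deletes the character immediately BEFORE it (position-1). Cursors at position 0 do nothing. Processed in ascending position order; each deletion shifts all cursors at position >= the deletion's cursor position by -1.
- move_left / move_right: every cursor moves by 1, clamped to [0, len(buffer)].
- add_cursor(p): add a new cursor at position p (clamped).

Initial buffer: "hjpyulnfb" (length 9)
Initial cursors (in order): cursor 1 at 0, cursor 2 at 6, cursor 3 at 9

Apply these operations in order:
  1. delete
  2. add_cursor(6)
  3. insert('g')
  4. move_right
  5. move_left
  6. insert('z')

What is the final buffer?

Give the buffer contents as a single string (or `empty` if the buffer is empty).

Answer: gzhjpyugzngzfzg

Derivation:
After op 1 (delete): buffer="hjpyunf" (len 7), cursors c1@0 c2@5 c3@7, authorship .......
After op 2 (add_cursor(6)): buffer="hjpyunf" (len 7), cursors c1@0 c2@5 c4@6 c3@7, authorship .......
After op 3 (insert('g')): buffer="ghjpyugngfg" (len 11), cursors c1@1 c2@7 c4@9 c3@11, authorship 1.....2.4.3
After op 4 (move_right): buffer="ghjpyugngfg" (len 11), cursors c1@2 c2@8 c4@10 c3@11, authorship 1.....2.4.3
After op 5 (move_left): buffer="ghjpyugngfg" (len 11), cursors c1@1 c2@7 c4@9 c3@10, authorship 1.....2.4.3
After op 6 (insert('z')): buffer="gzhjpyugzngzfzg" (len 15), cursors c1@2 c2@9 c4@12 c3@14, authorship 11.....22.44.33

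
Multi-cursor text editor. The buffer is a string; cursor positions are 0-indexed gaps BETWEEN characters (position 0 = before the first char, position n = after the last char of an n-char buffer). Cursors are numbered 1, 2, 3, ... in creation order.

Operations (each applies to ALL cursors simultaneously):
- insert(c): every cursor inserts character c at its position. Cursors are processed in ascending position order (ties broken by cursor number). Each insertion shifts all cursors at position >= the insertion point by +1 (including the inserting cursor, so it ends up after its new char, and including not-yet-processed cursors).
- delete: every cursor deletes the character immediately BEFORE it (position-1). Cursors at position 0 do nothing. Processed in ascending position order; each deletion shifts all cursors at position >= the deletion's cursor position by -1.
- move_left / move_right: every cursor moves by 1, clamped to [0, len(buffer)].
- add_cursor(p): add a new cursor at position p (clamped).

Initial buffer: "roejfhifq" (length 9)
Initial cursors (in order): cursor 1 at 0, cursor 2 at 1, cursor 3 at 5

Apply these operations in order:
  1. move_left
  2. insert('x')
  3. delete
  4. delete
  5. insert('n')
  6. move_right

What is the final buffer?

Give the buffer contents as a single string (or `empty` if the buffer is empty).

Answer: nnroenfhifq

Derivation:
After op 1 (move_left): buffer="roejfhifq" (len 9), cursors c1@0 c2@0 c3@4, authorship .........
After op 2 (insert('x')): buffer="xxroejxfhifq" (len 12), cursors c1@2 c2@2 c3@7, authorship 12....3.....
After op 3 (delete): buffer="roejfhifq" (len 9), cursors c1@0 c2@0 c3@4, authorship .........
After op 4 (delete): buffer="roefhifq" (len 8), cursors c1@0 c2@0 c3@3, authorship ........
After op 5 (insert('n')): buffer="nnroenfhifq" (len 11), cursors c1@2 c2@2 c3@6, authorship 12...3.....
After op 6 (move_right): buffer="nnroenfhifq" (len 11), cursors c1@3 c2@3 c3@7, authorship 12...3.....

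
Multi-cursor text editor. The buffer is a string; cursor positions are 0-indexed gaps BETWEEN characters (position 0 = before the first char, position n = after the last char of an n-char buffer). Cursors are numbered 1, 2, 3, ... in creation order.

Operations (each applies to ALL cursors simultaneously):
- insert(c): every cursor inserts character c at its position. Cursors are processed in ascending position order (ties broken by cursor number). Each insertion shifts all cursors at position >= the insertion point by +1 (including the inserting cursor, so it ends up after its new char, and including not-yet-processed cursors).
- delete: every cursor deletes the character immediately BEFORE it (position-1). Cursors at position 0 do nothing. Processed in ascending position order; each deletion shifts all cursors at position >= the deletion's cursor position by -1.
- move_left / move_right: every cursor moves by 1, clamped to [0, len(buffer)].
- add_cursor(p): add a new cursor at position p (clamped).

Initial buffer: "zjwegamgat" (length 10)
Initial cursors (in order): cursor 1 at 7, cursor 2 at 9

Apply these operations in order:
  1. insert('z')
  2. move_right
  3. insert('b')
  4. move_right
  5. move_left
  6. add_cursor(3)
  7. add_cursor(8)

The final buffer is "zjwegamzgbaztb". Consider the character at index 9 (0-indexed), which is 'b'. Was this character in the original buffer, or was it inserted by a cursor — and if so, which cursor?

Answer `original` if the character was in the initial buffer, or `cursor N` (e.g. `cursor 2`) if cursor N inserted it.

Answer: cursor 1

Derivation:
After op 1 (insert('z')): buffer="zjwegamzgazt" (len 12), cursors c1@8 c2@11, authorship .......1..2.
After op 2 (move_right): buffer="zjwegamzgazt" (len 12), cursors c1@9 c2@12, authorship .......1..2.
After op 3 (insert('b')): buffer="zjwegamzgbaztb" (len 14), cursors c1@10 c2@14, authorship .......1.1.2.2
After op 4 (move_right): buffer="zjwegamzgbaztb" (len 14), cursors c1@11 c2@14, authorship .......1.1.2.2
After op 5 (move_left): buffer="zjwegamzgbaztb" (len 14), cursors c1@10 c2@13, authorship .......1.1.2.2
After op 6 (add_cursor(3)): buffer="zjwegamzgbaztb" (len 14), cursors c3@3 c1@10 c2@13, authorship .......1.1.2.2
After op 7 (add_cursor(8)): buffer="zjwegamzgbaztb" (len 14), cursors c3@3 c4@8 c1@10 c2@13, authorship .......1.1.2.2
Authorship (.=original, N=cursor N): . . . . . . . 1 . 1 . 2 . 2
Index 9: author = 1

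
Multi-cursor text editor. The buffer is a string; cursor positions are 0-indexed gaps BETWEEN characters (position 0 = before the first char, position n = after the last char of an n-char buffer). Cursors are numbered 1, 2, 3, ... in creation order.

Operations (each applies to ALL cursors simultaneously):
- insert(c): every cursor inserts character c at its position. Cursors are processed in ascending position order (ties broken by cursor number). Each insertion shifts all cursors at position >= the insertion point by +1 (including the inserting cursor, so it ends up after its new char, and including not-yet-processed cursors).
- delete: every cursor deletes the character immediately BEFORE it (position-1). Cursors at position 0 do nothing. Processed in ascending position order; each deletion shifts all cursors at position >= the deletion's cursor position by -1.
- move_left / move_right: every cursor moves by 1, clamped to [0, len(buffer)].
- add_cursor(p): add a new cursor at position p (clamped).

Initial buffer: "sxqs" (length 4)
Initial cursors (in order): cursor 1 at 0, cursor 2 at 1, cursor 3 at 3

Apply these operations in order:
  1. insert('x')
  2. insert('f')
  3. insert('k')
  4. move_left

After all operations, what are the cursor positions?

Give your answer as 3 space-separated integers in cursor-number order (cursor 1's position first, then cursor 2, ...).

After op 1 (insert('x')): buffer="xsxxqxs" (len 7), cursors c1@1 c2@3 c3@6, authorship 1.2..3.
After op 2 (insert('f')): buffer="xfsxfxqxfs" (len 10), cursors c1@2 c2@5 c3@9, authorship 11.22..33.
After op 3 (insert('k')): buffer="xfksxfkxqxfks" (len 13), cursors c1@3 c2@7 c3@12, authorship 111.222..333.
After op 4 (move_left): buffer="xfksxfkxqxfks" (len 13), cursors c1@2 c2@6 c3@11, authorship 111.222..333.

Answer: 2 6 11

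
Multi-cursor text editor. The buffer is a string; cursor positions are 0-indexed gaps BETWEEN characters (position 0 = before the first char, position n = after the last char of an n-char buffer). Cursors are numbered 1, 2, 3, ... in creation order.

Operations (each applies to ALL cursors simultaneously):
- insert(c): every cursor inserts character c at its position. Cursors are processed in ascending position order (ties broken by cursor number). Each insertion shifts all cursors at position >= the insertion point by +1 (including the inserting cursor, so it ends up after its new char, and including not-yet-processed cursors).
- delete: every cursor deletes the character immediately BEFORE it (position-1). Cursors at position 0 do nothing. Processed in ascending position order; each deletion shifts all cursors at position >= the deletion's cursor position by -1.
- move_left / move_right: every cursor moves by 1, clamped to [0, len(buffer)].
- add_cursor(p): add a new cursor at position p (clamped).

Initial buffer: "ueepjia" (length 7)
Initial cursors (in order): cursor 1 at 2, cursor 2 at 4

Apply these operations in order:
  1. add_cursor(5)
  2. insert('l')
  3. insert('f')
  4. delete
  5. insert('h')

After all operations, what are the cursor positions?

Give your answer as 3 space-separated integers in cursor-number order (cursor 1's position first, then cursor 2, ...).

Answer: 4 8 11

Derivation:
After op 1 (add_cursor(5)): buffer="ueepjia" (len 7), cursors c1@2 c2@4 c3@5, authorship .......
After op 2 (insert('l')): buffer="uelepljlia" (len 10), cursors c1@3 c2@6 c3@8, authorship ..1..2.3..
After op 3 (insert('f')): buffer="uelfeplfjlfia" (len 13), cursors c1@4 c2@8 c3@11, authorship ..11..22.33..
After op 4 (delete): buffer="uelepljlia" (len 10), cursors c1@3 c2@6 c3@8, authorship ..1..2.3..
After op 5 (insert('h')): buffer="uelheplhjlhia" (len 13), cursors c1@4 c2@8 c3@11, authorship ..11..22.33..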